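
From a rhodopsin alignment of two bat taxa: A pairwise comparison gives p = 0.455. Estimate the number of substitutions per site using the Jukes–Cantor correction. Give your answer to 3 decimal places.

d = −(3/4) ln(1 − 4p/3) = −0.75 ln(1 − 0.606667) = −0.75 ln(0.393333)
  = −0.75 × (-0.933099) = 0.699824 substitutions/site.

0.700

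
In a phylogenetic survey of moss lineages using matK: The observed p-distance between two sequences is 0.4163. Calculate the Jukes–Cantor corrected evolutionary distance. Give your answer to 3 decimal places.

d = −(3/4) ln(1 − 4p/3) = −0.75 ln(1 − 0.555067) = −0.75 ln(0.444933)
  = −0.75 × (-0.809832) = 0.607374 substitutions/site.

0.607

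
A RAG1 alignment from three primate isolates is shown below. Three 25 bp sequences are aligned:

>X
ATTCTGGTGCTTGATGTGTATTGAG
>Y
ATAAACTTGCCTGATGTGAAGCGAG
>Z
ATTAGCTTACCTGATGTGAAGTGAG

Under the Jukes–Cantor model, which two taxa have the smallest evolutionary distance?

Y and Z

X–Y: 9/25 differ, p = 0.360, d = 0.490.
X–Z: 8/25 differ, p = 0.320, d = 0.417.
Y–Z: 4/25 differ, p = 0.160, d = 0.180.
The smallest distance is between Y and Z.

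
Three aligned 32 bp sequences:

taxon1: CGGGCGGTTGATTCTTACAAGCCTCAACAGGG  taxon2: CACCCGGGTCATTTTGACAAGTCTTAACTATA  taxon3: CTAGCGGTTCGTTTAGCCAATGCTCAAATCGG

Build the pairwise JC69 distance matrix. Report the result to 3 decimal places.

d(taxon1,taxon2) = 0.585, d(taxon1,taxon3) = 0.585, d(taxon2,taxon3) = 0.657

taxon1–taxon2: 13/32 sites differ → p = 0.40625, d = −0.75 ln(1 − 0.541667) = 0.585119 ≈ 0.585.
taxon1–taxon3: 13/32 sites differ → p = 0.40625, d = −0.75 ln(1 − 0.541667) = 0.585119 ≈ 0.585.
taxon2–taxon3: 14/32 sites differ → p = 0.4375, d = −0.75 ln(1 − 0.583333) = 0.656601 ≈ 0.657.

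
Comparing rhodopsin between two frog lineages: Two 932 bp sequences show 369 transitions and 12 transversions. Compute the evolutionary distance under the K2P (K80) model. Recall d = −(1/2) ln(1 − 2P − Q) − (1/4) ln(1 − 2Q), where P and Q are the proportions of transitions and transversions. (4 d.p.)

P = 369/932 ≈ 0.395923 and Q = 12/932 ≈ 0.012876.
Under the Kimura two-parameter model, d = −½ ln(1 − 2P − Q) − ¼ ln(1 − 2Q).
1 − 2P − Q = 0.195278, giving −½ ln(0.195278) = 0.816666.
1 − 2Q = 0.974248, giving −¼ ln(0.974248) = 0.006522.
d = 0.816666 + 0.006522 = 0.823188.

0.8232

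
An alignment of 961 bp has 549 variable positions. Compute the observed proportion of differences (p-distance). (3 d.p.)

0.571

p = 549/961 = 0.571279… ≈ 0.571 (to 3 d.p.).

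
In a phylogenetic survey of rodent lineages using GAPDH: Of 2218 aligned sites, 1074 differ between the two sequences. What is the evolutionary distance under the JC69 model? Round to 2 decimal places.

0.78

p = 1074/2218 ≈ 0.48422.
d = −(3/4) ln(1 − 4p/3) = −0.75 ln(1 − 0.645627) = −0.75 ln(0.354373)
  = −0.75 × (-1.037405) = 0.778054 substitutions/site.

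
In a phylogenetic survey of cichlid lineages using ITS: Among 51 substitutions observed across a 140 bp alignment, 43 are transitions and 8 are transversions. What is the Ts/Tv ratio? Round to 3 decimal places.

5.375

R = 43/8 = 5.375.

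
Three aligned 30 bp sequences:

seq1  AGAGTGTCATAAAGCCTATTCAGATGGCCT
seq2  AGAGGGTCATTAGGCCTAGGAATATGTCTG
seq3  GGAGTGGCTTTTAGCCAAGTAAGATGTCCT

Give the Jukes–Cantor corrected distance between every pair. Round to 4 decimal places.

d(seq1,seq2) = 0.4408, d(seq1,seq3) = 0.3831, d(seq2,seq3) = 0.5034

seq1–seq2: 10/30 sites differ → p ≈ 0.333333, d = −0.75 ln(1 − 0.444444) = 0.440839 ≈ 0.4408.
seq1–seq3: 9/30 sites differ → p = 0.3, d = −0.75 ln(1 − 0.4) = 0.383119 ≈ 0.3831.
seq2–seq3: 11/30 sites differ → p ≈ 0.366667, d = −0.75 ln(1 − 0.488889) = 0.503376 ≈ 0.5034.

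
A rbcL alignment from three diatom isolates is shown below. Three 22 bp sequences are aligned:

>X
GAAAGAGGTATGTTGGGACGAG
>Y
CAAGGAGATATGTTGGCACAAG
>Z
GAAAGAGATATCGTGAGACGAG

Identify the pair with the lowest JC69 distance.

X and Z

X–Y: 5/22 differ, p = 0.227, d = 0.271.
X–Z: 4/22 differ, p = 0.182, d = 0.208.
Y–Z: 7/22 differ, p = 0.318, d = 0.414.
The smallest distance is between X and Z.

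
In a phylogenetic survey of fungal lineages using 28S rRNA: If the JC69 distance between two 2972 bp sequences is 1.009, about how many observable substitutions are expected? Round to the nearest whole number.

1648

Invert JC69: p = (3/4)(1 − e^(−4d/3)) = 0.75 × (1 − e^(-1.345333)) = 0.75 × (1 − 0.260453) = 0.554660.
Expected differing sites = pL ≈ 0.554660 × 2972 = 1648.44952 ≈ 1648.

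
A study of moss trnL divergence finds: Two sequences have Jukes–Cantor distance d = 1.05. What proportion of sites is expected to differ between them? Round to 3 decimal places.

0.565

p = (3/4)(1 − e^(−4d/3)) = 0.75 × (1 − e^(-1.4)) = 0.75 × (1 − 0.246597) = 0.565052.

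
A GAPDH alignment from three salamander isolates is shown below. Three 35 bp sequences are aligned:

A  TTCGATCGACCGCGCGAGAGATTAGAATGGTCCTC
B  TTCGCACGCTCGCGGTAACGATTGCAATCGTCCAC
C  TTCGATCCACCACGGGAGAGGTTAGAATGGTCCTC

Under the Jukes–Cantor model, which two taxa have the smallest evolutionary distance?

A and C

A–B: 12/35 differ, p = 0.343, d = 0.458.
A–C: 4/35 differ, p = 0.114, d = 0.124.
B–C: 14/35 differ, p = 0.400, d = 0.572.
The smallest distance is between A and C.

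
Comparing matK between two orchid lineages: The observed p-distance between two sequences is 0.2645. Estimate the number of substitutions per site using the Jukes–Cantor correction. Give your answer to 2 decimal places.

0.33

d = −(3/4) ln(1 − 4p/3) = −0.75 ln(1 − 0.352667) = −0.75 ln(0.647333)
  = −0.75 × (-0.434894) = 0.326171 substitutions/site.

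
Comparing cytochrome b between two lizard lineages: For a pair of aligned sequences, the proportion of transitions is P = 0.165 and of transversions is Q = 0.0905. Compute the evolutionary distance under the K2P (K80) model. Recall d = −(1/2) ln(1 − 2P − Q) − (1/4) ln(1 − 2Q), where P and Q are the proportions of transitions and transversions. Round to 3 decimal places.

Under the Kimura two-parameter model, d = −½ ln(1 − 2P − Q) − ¼ ln(1 − 2Q).
1 − 2P − Q = 0.5795, giving −½ ln(0.5795) = 0.272795.
1 − 2Q = 0.819, giving −¼ ln(0.819) = 0.049918.
d = 0.272795 + 0.049918 = 0.322713.

0.323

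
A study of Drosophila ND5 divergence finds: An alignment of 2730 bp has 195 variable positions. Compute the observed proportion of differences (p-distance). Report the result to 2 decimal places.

p = 195/2730 = 0.071428… ≈ 0.07 (to 2 d.p.).

0.07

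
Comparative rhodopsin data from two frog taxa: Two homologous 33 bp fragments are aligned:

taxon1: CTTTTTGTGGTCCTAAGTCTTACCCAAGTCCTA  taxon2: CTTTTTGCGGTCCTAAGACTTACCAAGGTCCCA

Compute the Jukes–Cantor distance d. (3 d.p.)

The sequences differ at 5 of 33 sites (8, 18, 25, 27, 32), so p = 5/33 ≈ 0.151515.
d = −(3/4) ln(1 − 4p/3) = −0.75 ln(1 − 0.20202) = −0.75 ln(0.79798)
  = −0.75 × (-0.225672) = 0.169254 substitutions/site.

0.169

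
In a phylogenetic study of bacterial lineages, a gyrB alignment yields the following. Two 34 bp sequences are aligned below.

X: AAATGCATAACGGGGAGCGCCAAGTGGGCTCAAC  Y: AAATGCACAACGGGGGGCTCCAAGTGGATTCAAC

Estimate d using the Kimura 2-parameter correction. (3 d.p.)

0.169

Of 34 sites, 4 differences are transitions and 1 are transversions, so P = 4/34 ≈ 0.117647 and Q = 1/34 ≈ 0.029412.
Under the Kimura two-parameter model, d = −½ ln(1 − 2P − Q) − ¼ ln(1 − 2Q).
1 − 2P − Q = 0.735294, giving −½ ln(0.735294) = 0.153742.
1 − 2Q = 0.941176, giving −¼ ln(0.941176) = 0.015156.
d = 0.153742 + 0.015156 = 0.168898.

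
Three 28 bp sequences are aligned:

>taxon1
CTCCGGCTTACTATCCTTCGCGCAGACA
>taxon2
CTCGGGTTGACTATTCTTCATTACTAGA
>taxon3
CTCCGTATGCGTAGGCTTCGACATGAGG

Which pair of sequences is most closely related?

taxon1–taxon2: 11/28 differ, p = 0.393, d = 0.556.
taxon1–taxon3: 13/28 differ, p = 0.464, d = 0.724.
taxon2–taxon3: 13/28 differ, p = 0.464, d = 0.724.
The smallest distance is between taxon1 and taxon2.

taxon1 and taxon2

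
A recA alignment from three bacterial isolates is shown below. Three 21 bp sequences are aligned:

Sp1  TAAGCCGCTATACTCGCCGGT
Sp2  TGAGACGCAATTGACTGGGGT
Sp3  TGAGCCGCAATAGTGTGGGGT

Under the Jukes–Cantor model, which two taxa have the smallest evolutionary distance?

Sp2 and Sp3

Sp1–Sp2: 9/21 differ, p = 0.429, d = 0.635.
Sp1–Sp3: 7/21 differ, p = 0.333, d = 0.441.
Sp2–Sp3: 4/21 differ, p = 0.190, d = 0.220.
The smallest distance is between Sp2 and Sp3.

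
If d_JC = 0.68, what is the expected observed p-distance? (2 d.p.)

0.45

p = (3/4)(1 − e^(−4d/3)) = 0.75 × (1 − e^(-0.906667)) = 0.75 × (1 − 0.403868) = 0.447099.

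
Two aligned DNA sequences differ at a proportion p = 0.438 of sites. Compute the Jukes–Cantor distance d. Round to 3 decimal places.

d = −(3/4) ln(1 − 4p/3) = −0.75 ln(1 − 0.584) = −0.75 ln(0.416)
  = −0.75 × (-0.877070) = 0.657803 substitutions/site.

0.658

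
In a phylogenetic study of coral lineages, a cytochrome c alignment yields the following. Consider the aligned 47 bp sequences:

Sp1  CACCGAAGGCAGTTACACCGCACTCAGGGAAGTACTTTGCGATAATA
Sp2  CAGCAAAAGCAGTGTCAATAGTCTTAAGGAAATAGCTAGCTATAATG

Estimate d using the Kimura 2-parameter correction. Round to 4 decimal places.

Of 47 sites, 9 differences are transitions and 9 are transversions, so P = 9/47 ≈ 0.191489 and Q = 9/47 ≈ 0.191489.
Under the Kimura two-parameter model, d = −½ ln(1 − 2P − Q) − ¼ ln(1 − 2Q).
1 − 2P − Q = 0.425533, giving −½ ln(0.425533) = 0.427206.
1 − 2Q = 0.617022, giving −¼ ln(0.617022) = 0.120713.
d = 0.427206 + 0.120713 = 0.547919.

0.5479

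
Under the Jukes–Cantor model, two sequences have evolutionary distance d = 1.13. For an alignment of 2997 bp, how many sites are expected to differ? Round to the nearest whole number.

Invert JC69: p = (3/4)(1 − e^(−4d/3)) = 0.75 × (1 − e^(-1.506667)) = 0.75 × (1 − 0.221647) = 0.583765.
Expected differing sites = pL ≈ 0.583765 × 2997 = 1749.543705 ≈ 1750.

1750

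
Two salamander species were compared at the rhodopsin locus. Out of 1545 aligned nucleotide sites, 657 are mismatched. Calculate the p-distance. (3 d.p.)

0.425

p = 657/1545 = 0.425242… ≈ 0.425 (to 3 d.p.).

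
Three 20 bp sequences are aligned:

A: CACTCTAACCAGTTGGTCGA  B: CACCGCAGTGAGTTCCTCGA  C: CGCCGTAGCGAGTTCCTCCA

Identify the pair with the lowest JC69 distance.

B and C

A–B: 8/20 differ, p = 0.400, d = 0.572.
A–C: 8/20 differ, p = 0.400, d = 0.572.
B–C: 4/20 differ, p = 0.200, d = 0.233.
The smallest distance is between B and C.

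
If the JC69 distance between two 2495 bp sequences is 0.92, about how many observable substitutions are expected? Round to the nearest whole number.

Invert JC69: p = (3/4)(1 − e^(−4d/3)) = 0.75 × (1 − e^(-1.226667)) = 0.75 × (1 − 0.293268) = 0.530049.
Expected differing sites = pL ≈ 0.530049 × 2495 = 1322.472255 ≈ 1322.

1322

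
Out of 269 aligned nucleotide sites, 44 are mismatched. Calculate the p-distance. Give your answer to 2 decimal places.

p = 44/269 = 0.163568… ≈ 0.16 (to 2 d.p.).

0.16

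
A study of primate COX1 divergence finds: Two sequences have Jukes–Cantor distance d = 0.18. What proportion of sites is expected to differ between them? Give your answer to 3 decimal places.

0.160

p = (3/4)(1 − e^(−4d/3)) = 0.75 × (1 − e^(-0.24)) = 0.75 × (1 − 0.786628) = 0.160029.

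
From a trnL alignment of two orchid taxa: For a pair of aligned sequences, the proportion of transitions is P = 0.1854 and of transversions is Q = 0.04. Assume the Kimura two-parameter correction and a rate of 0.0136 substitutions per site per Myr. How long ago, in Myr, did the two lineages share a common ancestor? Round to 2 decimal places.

Under the Kimura two-parameter model, d = −½ ln(1 − 2P − Q) − ¼ ln(1 − 2Q).
1 − 2P − Q = 0.5892, giving −½ ln(0.5892) = 0.264495.
1 − 2Q = 0.92, giving −¼ ln(0.92) = 0.020845.
d = 0.264495 + 0.020845 = 0.285340.
Under a molecular clock d = 2μt, so t = d/(2μ) = 0.285340 / (2 × 0.0136) = 10.49 Myr.

10.49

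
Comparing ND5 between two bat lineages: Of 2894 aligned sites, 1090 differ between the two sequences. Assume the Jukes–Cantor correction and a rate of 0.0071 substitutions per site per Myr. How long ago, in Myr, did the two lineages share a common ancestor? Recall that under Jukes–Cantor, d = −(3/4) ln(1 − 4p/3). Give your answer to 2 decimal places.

p = 1090/2894 ≈ 0.376641.
d = −(3/4) ln(1 − 4p/3) = −0.75 ln(1 − 0.502188) = −0.75 ln(0.497812)
  = −0.75 × (-0.697533) = 0.523150 substitutions/site.
Under a molecular clock d = 2μt, so t = d/(2μ) = 0.523150 / (2 × 0.0071) = 36.84 Myr.

36.84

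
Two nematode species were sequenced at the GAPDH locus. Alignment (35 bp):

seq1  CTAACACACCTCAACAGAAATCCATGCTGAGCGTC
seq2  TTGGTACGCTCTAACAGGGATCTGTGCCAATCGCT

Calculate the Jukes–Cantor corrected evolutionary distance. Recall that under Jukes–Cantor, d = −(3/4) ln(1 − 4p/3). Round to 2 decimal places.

0.78

The sequences differ at 17 of 35 sites, so p = 17/35 ≈ 0.485714.
d = −(3/4) ln(1 − 4p/3) = −0.75 ln(1 − 0.647619) = −0.75 ln(0.352381)
  = −0.75 × (-1.043042) = 0.782282 substitutions/site.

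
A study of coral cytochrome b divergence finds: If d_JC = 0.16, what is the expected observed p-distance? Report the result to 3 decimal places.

0.144

p = (3/4)(1 − e^(−4d/3)) = 0.75 × (1 − e^(-0.213333)) = 0.75 × (1 − 0.807887) = 0.144085.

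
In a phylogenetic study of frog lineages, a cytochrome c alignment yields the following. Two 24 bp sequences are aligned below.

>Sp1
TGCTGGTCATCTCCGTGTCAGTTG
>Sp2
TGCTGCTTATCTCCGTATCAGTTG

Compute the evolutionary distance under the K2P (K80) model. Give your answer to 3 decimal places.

Of 24 sites, 2 differences are transitions and 1 are transversions, so P = 2/24 ≈ 0.083333 and Q = 1/24 ≈ 0.041667.
Under the Kimura two-parameter model, d = −½ ln(1 − 2P − Q) − ¼ ln(1 − 2Q).
1 − 2P − Q = 0.791667, giving −½ ln(0.791667) = 0.116807.
1 − 2Q = 0.916666, giving −¼ ln(0.916666) = 0.021753.
d = 0.116807 + 0.021753 = 0.138560.

0.139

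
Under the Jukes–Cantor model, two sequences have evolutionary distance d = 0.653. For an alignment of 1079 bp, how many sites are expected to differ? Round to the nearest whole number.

470

Invert JC69: p = (3/4)(1 − e^(−4d/3)) = 0.75 × (1 − e^(-0.870667)) = 0.75 × (1 − 0.418672) = 0.435996.
Expected differing sites = pL ≈ 0.435996 × 1079 = 470.439684 ≈ 470.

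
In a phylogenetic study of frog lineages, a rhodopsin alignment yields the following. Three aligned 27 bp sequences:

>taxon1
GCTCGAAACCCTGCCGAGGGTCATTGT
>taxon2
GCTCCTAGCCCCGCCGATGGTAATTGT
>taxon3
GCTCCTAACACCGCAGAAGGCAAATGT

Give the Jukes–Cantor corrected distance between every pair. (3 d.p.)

taxon1–taxon2: 6/27 sites differ → p ≈ 0.222222, d = −0.75 ln(1 − 0.296296) = 0.263548 ≈ 0.264.
taxon1–taxon3: 9/27 sites differ → p ≈ 0.333333, d = −0.75 ln(1 − 0.444444) = 0.440839 ≈ 0.441.
taxon2–taxon3: 6/27 sites differ → p ≈ 0.222222, d = −0.75 ln(1 − 0.296296) = 0.263548 ≈ 0.264.

d(taxon1,taxon2) = 0.264, d(taxon1,taxon3) = 0.441, d(taxon2,taxon3) = 0.264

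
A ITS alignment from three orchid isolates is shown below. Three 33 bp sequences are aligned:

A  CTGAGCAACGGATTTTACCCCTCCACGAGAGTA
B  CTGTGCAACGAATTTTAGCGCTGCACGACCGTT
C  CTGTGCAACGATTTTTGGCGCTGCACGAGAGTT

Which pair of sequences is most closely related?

A–B: 8/33 differ, p = 0.242, d = 0.293.
A–C: 8/33 differ, p = 0.242, d = 0.293.
B–C: 4/33 differ, p = 0.121, d = 0.132.
The smallest distance is between B and C.

B and C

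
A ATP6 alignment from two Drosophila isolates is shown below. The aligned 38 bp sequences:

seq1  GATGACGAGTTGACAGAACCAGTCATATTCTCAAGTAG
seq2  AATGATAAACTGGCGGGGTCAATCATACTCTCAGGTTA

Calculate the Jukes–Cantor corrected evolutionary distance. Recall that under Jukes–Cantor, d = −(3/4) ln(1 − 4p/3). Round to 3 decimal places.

The sequences differ at 15 of 38 sites, so p = 15/38 ≈ 0.394737.
d = −(3/4) ln(1 − 4p/3) = −0.75 ln(1 − 0.526316) = −0.75 ln(0.473684)
  = −0.75 × (-0.747215) = 0.560411 substitutions/site.

0.560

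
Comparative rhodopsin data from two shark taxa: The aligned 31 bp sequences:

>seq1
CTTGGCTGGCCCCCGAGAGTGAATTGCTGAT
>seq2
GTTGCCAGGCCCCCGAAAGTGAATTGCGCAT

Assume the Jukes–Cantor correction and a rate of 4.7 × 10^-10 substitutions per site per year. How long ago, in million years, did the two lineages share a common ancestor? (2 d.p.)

The sequences differ at 6 of 31 sites (1, 5, 7, 17, 28, 29), so p = 6/31 ≈ 0.193548.
d = −(3/4) ln(1 − 4p/3) = −0.75 ln(1 − 0.258064) = −0.75 ln(0.741936)
  = −0.75 × (-0.298492) = 0.223869 substitutions/site.
Under a molecular clock d = 2μt, so t = d/(2μ) = 0.223869 / (2 × 4.7 × 10^-10) = 238.16 million years.

238.16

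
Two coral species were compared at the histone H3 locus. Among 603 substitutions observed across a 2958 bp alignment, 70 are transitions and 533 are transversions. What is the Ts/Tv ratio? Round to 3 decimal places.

0.131

R = 70/533 = 0.131332… ≈ 0.131 (to 3 d.p.).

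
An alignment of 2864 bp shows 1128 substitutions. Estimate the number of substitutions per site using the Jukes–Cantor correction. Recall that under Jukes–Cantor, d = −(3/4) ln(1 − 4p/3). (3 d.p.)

0.559

p = 1128/2864 ≈ 0.393855.
d = −(3/4) ln(1 − 4p/3) = −0.75 ln(1 − 0.52514) = −0.75 ln(0.47486)
  = −0.75 × (-0.744735) = 0.558551 substitutions/site.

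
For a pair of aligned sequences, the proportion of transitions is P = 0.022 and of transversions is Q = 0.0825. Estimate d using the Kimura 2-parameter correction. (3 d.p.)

0.113

Under the Kimura two-parameter model, d = −½ ln(1 − 2P − Q) − ¼ ln(1 − 2Q).
1 − 2P − Q = 0.8735, giving −½ ln(0.8735) = 0.067624.
1 − 2Q = 0.835, giving −¼ ln(0.835) = 0.045081.
d = 0.067624 + 0.045081 = 0.112705.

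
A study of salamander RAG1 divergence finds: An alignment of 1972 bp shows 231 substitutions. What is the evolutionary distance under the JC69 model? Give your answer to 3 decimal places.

0.127

p = 231/1972 ≈ 0.11714.
d = −(3/4) ln(1 − 4p/3) = −0.75 ln(1 − 0.156187) = −0.75 ln(0.843813)
  = −0.75 × (-0.169824) = 0.127368 substitutions/site.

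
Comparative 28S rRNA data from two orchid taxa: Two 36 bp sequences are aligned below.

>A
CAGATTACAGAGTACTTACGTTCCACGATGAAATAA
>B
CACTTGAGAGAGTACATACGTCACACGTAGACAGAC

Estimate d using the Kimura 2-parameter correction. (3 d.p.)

Of 36 sites, 1 differences are transitions and 11 are transversions, so P = 1/36 ≈ 0.027778 and Q = 11/36 ≈ 0.305556.
Under the Kimura two-parameter model, d = −½ ln(1 − 2P − Q) − ¼ ln(1 − 2Q).
1 − 2P − Q = 0.638888, giving −½ ln(0.638888) = 0.224013.
1 − 2Q = 0.388888, giving −¼ ln(0.388888) = 0.236116.
d = 0.224013 + 0.236116 = 0.460129.

0.460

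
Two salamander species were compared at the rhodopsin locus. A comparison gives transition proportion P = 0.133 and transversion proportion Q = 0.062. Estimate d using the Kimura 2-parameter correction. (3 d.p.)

0.232

Under the Kimura two-parameter model, d = −½ ln(1 − 2P − Q) − ¼ ln(1 − 2Q).
1 − 2P − Q = 0.672, giving −½ ln(0.672) = 0.198748.
1 − 2Q = 0.876, giving −¼ ln(0.876) = 0.033097.
d = 0.198748 + 0.033097 = 0.231845.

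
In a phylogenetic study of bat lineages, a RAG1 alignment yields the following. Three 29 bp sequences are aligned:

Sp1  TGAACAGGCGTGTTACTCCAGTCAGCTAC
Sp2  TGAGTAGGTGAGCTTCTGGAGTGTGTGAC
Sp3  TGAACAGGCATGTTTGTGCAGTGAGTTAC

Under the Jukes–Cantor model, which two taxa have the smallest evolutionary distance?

Sp1–Sp2: 12/29 differ, p = 0.414, d = 0.602.
Sp1–Sp3: 6/29 differ, p = 0.207, d = 0.242.
Sp2–Sp3: 10/29 differ, p = 0.345, d = 0.462.
The smallest distance is between Sp1 and Sp3.

Sp1 and Sp3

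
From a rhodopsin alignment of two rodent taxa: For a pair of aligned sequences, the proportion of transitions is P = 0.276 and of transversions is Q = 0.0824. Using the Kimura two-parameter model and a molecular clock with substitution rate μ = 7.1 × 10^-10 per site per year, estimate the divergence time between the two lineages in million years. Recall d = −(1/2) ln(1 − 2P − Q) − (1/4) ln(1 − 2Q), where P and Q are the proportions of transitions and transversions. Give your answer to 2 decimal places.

Under the Kimura two-parameter model, d = −½ ln(1 − 2P − Q) − ¼ ln(1 − 2Q).
1 − 2P − Q = 0.3656, giving −½ ln(0.3656) = 0.503108.
1 − 2Q = 0.8352, giving −¼ ln(0.8352) = 0.045021.
d = 0.503108 + 0.045021 = 0.548129.
Under a molecular clock d = 2μt, so t = d/(2μ) = 0.548129 / (2 × 7.1 × 10^-10) = 386.01 million years.

386.01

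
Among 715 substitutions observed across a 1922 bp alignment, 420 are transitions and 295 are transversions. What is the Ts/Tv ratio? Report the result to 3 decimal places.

1.424

R = 420/295 = 1.423728… ≈ 1.424 (to 3 d.p.).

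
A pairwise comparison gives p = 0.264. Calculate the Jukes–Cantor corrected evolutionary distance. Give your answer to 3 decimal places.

0.325

d = −(3/4) ln(1 − 4p/3) = −0.75 ln(1 − 0.352) = −0.75 ln(0.648)
  = −0.75 × (-0.433865) = 0.325399 substitutions/site.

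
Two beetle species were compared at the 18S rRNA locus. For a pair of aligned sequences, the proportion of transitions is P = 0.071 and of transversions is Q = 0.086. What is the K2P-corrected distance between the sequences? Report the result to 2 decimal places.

0.18

Under the Kimura two-parameter model, d = −½ ln(1 − 2P − Q) − ¼ ln(1 − 2Q).
1 − 2P − Q = 0.772, giving −½ ln(0.772) = 0.129385.
1 − 2Q = 0.828, giving −¼ ln(0.828) = 0.047186.
d = 0.129385 + 0.047186 = 0.176571.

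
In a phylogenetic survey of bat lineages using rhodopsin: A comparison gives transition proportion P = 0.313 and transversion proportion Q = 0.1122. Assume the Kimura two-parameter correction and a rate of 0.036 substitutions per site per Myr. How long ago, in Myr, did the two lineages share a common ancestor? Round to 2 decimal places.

10.19

Under the Kimura two-parameter model, d = −½ ln(1 − 2P − Q) − ¼ ln(1 − 2Q).
1 − 2P − Q = 0.2618, giving −½ ln(0.2618) = 0.670087.
1 − 2Q = 0.7756, giving −¼ ln(0.7756) = 0.063530.
d = 0.670087 + 0.063530 = 0.733617.
Under a molecular clock d = 2μt, so t = d/(2μ) = 0.733617 / (2 × 0.036) = 10.19 Myr.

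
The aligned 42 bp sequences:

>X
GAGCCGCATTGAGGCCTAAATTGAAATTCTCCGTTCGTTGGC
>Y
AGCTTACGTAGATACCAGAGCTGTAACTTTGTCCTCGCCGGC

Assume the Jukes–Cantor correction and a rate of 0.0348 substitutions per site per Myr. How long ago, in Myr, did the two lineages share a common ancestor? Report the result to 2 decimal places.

The sequences differ at 23 of 42 sites, so p = 23/42 ≈ 0.547619.
d = −(3/4) ln(1 − 4p/3) = −0.75 ln(1 − 0.730159) = −0.75 ln(0.269841)
  = −0.75 × (-1.309922) = 0.982442 substitutions/site.
Under a molecular clock d = 2μt, so t = d/(2μ) = 0.982442 / (2 × 0.0348) = 14.12 Myr.

14.12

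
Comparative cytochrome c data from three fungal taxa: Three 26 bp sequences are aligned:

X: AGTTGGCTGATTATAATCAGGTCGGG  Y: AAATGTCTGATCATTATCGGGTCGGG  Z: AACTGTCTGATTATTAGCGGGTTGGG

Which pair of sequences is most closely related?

X–Y: 6/26 differ, p = 0.231, d = 0.276.
X–Z: 7/26 differ, p = 0.269, d = 0.334.
Y–Z: 4/26 differ, p = 0.154, d = 0.172.
The smallest distance is between Y and Z.

Y and Z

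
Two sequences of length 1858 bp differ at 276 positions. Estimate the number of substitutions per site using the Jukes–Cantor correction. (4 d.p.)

0.1655

p = 276/1858 ≈ 0.148547.
d = −(3/4) ln(1 − 4p/3) = −0.75 ln(1 − 0.198063) = −0.75 ln(0.801937)
  = −0.75 × (-0.220725) = 0.165544 substitutions/site.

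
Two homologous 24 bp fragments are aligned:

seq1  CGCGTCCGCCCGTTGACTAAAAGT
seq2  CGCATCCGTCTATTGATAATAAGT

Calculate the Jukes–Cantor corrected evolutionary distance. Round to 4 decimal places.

The sequences differ at 7 of 24 sites (4, 9, 11, 12, 17, 18, 20), so p = 7/24 ≈ 0.291667.
d = −(3/4) ln(1 − 4p/3) = −0.75 ln(1 − 0.388889) = −0.75 ln(0.611111)
  = −0.75 × (-0.492477) = 0.369358 substitutions/site.

0.3694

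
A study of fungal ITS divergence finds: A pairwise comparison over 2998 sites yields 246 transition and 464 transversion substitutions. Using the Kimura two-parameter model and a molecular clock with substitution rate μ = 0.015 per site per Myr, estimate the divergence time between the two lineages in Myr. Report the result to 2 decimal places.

9.49

P = 246/2998 ≈ 0.082055 and Q = 464/2998 ≈ 0.15477.
Under the Kimura two-parameter model, d = −½ ln(1 − 2P − Q) − ¼ ln(1 − 2Q).
1 − 2P − Q = 0.68112, giving −½ ln(0.68112) = 0.192008.
1 − 2Q = 0.69046, giving −¼ ln(0.69046) = 0.092599.
d = 0.192008 + 0.092599 = 0.284607.
Under a molecular clock d = 2μt, so t = d/(2μ) = 0.284607 / (2 × 0.015) = 9.49 Myr.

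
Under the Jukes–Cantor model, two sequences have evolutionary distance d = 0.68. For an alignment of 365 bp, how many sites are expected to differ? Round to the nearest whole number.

Invert JC69: p = (3/4)(1 − e^(−4d/3)) = 0.75 × (1 − e^(-0.906667)) = 0.75 × (1 − 0.403868) = 0.447099.
Expected differing sites = pL ≈ 0.447099 × 365 = 163.191135 ≈ 163.

163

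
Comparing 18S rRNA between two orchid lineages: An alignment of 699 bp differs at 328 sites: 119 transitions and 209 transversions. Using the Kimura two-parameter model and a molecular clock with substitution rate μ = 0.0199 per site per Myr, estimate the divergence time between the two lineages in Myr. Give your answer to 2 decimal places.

P = 119/699 ≈ 0.170243 and Q = 209/699 ≈ 0.298999.
Under the Kimura two-parameter model, d = −½ ln(1 − 2P − Q) − ¼ ln(1 − 2Q).
1 − 2P − Q = 0.360515, giving −½ ln(0.360515) = 0.510111.
1 − 2Q = 0.402002, giving −¼ ln(0.402002) = 0.227825.
d = 0.510111 + 0.227825 = 0.737936.
Under a molecular clock d = 2μt, so t = d/(2μ) = 0.737936 / (2 × 0.0199) = 18.54 Myr.

18.54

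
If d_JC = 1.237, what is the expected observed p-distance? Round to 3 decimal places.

0.606

p = (3/4)(1 − e^(−4d/3)) = 0.75 × (1 − e^(-1.649333)) = 0.75 × (1 − 0.192178) = 0.605867.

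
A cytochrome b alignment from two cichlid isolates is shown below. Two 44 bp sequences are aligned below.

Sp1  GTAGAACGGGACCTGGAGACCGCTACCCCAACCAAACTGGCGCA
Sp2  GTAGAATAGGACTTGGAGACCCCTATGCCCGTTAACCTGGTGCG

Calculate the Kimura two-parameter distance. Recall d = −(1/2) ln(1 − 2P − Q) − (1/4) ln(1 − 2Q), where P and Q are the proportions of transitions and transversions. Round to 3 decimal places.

Of 44 sites, 9 differences are transitions and 4 are transversions, so P = 9/44 ≈ 0.204545 and Q = 4/44 ≈ 0.090909.
Under the Kimura two-parameter model, d = −½ ln(1 − 2P − Q) − ¼ ln(1 − 2Q).
1 − 2P − Q = 0.500001, giving −½ ln(0.500001) = 0.346573.
1 − 2Q = 0.818182, giving −¼ ln(0.818182) = 0.050168.
d = 0.346573 + 0.050168 = 0.396741.

0.397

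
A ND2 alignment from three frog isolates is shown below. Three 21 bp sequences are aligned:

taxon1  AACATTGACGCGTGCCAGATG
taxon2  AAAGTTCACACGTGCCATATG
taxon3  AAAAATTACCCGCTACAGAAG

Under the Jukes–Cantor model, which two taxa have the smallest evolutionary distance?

taxon1 and taxon2

taxon1–taxon2: 5/21 differ, p = 0.238, d = 0.286.
taxon1–taxon3: 8/21 differ, p = 0.381, d = 0.532.
taxon2–taxon3: 9/21 differ, p = 0.429, d = 0.635.
The smallest distance is between taxon1 and taxon2.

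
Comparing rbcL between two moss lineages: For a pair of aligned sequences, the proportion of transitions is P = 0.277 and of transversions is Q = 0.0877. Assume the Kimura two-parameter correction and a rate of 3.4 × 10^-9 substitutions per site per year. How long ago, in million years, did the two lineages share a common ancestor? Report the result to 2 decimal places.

Under the Kimura two-parameter model, d = −½ ln(1 − 2P − Q) − ¼ ln(1 − 2Q).
1 − 2P − Q = 0.3583, giving −½ ln(0.3583) = 0.513192.
1 − 2Q = 0.8246, giving −¼ ln(0.8246) = 0.048214.
d = 0.513192 + 0.048214 = 0.561406.
Under a molecular clock d = 2μt, so t = d/(2μ) = 0.561406 / (2 × 3.4 × 10^-9) = 82.56 million years.

82.56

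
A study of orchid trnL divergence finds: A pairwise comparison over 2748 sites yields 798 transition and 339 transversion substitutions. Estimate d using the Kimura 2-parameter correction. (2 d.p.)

0.68

P = 798/2748 ≈ 0.290393 and Q = 339/2748 ≈ 0.123362.
Under the Kimura two-parameter model, d = −½ ln(1 − 2P − Q) − ¼ ln(1 − 2Q).
1 − 2P − Q = 0.295852, giving −½ ln(0.295852) = 0.608948.
1 − 2Q = 0.753276, giving −¼ ln(0.753276) = 0.070831.
d = 0.608948 + 0.070831 = 0.679779.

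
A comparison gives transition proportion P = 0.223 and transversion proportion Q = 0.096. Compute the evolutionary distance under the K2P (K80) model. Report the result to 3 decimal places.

Under the Kimura two-parameter model, d = −½ ln(1 − 2P − Q) − ¼ ln(1 − 2Q).
1 − 2P − Q = 0.458, giving −½ ln(0.458) = 0.390443.
1 − 2Q = 0.808, giving −¼ ln(0.808) = 0.053298.
d = 0.390443 + 0.053298 = 0.443741.

0.444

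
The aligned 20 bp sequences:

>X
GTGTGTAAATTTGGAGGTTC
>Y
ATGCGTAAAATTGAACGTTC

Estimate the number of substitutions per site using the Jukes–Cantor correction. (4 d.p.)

The sequences differ at 5 of 20 sites (1, 4, 10, 14, 16), so p = 5/20 = 0.25.
d = −(3/4) ln(1 − 4p/3) = −0.75 ln(1 − 0.333333) = −0.75 ln(0.666667)
  = −0.75 × (-0.405465) = 0.304099 substitutions/site.

0.3041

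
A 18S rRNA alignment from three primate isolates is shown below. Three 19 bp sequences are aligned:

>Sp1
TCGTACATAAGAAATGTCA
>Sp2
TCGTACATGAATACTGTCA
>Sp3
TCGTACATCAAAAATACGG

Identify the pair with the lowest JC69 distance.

Sp1 and Sp2

Sp1–Sp2: 4/19 differ, p = 0.211, d = 0.247.
Sp1–Sp3: 6/19 differ, p = 0.316, d = 0.410.
Sp2–Sp3: 7/19 differ, p = 0.368, d = 0.507.
The smallest distance is between Sp1 and Sp2.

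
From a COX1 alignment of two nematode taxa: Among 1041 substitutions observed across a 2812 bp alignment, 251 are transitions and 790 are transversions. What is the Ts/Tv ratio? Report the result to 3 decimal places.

R = 251/790 = 0.317721… ≈ 0.318 (to 3 d.p.).

0.318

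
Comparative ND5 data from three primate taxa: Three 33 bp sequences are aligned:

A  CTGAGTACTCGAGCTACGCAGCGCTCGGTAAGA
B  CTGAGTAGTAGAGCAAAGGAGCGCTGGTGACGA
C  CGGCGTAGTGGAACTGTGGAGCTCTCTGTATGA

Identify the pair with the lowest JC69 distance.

A–B: 9/33 differ, p = 0.273, d = 0.339.
A–C: 11/33 differ, p = 0.333, d = 0.441.
B–C: 13/33 differ, p = 0.394, d = 0.559.
The smallest distance is between A and B.

A and B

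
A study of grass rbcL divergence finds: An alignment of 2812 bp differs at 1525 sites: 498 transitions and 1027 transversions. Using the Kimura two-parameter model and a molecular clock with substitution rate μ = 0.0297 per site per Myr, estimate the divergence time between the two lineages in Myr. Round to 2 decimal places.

16.22

P = 498/2812 ≈ 0.177098 and Q = 1027/2812 ≈ 0.36522.
Under the Kimura two-parameter model, d = −½ ln(1 − 2P − Q) − ¼ ln(1 − 2Q).
1 − 2P − Q = 0.280584, giving −½ ln(0.280584) = 0.635441.
1 − 2Q = 0.26956, giving −¼ ln(0.26956) = 0.327741.
d = 0.635441 + 0.327741 = 0.963182.
Under a molecular clock d = 2μt, so t = d/(2μ) = 0.963182 / (2 × 0.0297) = 16.22 Myr.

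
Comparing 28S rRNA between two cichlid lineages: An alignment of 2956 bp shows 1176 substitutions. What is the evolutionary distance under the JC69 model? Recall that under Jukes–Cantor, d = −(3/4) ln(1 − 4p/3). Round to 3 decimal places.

p = 1176/2956 ≈ 0.397835.
d = −(3/4) ln(1 − 4p/3) = −0.75 ln(1 − 0.530447) = −0.75 ln(0.469553)
  = −0.75 × (-0.755974) = 0.566981 substitutions/site.

0.567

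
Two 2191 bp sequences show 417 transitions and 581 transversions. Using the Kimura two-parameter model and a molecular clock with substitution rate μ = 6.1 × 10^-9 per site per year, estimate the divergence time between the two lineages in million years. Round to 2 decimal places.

58.03

P = 417/2191 ≈ 0.190324 and Q = 581/2191 ≈ 0.265176.
Under the Kimura two-parameter model, d = −½ ln(1 − 2P − Q) − ¼ ln(1 − 2Q).
1 − 2P − Q = 0.354176, giving −½ ln(0.354176) = 0.518981.
1 − 2Q = 0.469648, giving −¼ ln(0.469648) = 0.188943.
d = 0.518981 + 0.188943 = 0.707924.
Under a molecular clock d = 2μt, so t = d/(2μ) = 0.707924 / (2 × 6.1 × 10^-9) = 58.03 million years.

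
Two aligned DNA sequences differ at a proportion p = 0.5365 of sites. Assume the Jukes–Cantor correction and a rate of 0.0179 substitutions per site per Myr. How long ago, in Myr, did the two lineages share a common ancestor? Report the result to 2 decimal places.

26.32

d = −(3/4) ln(1 − 4p/3) = −0.75 ln(1 − 0.715333) = −0.75 ln(0.284667)
  = −0.75 × (-1.256435) = 0.942326 substitutions/site.
Under a molecular clock d = 2μt, so t = d/(2μ) = 0.942326 / (2 × 0.0179) = 26.32 Myr.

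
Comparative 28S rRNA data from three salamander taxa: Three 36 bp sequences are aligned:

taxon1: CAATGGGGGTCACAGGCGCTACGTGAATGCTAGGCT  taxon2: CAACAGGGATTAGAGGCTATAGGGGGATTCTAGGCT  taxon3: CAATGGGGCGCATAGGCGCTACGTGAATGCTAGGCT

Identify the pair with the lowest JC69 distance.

taxon1–taxon2: 11/36 differ, p = 0.306, d = 0.392.
taxon1–taxon3: 3/36 differ, p = 0.083, d = 0.088.
taxon2–taxon3: 12/36 differ, p = 0.333, d = 0.441.
The smallest distance is between taxon1 and taxon3.

taxon1 and taxon3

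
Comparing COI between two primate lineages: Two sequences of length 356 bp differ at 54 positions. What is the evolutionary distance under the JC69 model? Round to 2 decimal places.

0.17

p = 54/356 ≈ 0.151685.
d = −(3/4) ln(1 − 4p/3) = −0.75 ln(1 − 0.202247) = −0.75 ln(0.797753)
  = −0.75 × (-0.225956) = 0.169467 substitutions/site.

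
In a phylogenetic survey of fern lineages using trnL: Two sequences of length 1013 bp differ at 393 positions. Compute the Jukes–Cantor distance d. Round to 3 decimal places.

p = 393/1013 ≈ 0.387957.
d = −(3/4) ln(1 − 4p/3) = −0.75 ln(1 − 0.517276) = −0.75 ln(0.482724)
  = −0.75 × (-0.728310) = 0.546233 substitutions/site.

0.546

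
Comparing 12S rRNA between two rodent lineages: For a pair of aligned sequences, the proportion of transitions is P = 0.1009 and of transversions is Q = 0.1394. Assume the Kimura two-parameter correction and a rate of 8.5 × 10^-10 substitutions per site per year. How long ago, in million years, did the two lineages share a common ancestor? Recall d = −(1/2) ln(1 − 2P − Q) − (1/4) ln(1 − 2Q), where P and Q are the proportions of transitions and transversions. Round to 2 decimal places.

Under the Kimura two-parameter model, d = −½ ln(1 − 2P − Q) − ¼ ln(1 − 2Q).
1 − 2P − Q = 0.6588, giving −½ ln(0.6588) = 0.208668.
1 − 2Q = 0.7212, giving −¼ ln(0.7212) = 0.081710.
d = 0.208668 + 0.081710 = 0.290378.
Under a molecular clock d = 2μt, so t = d/(2μ) = 0.290378 / (2 × 8.5 × 10^-10) = 170.81 million years.

170.81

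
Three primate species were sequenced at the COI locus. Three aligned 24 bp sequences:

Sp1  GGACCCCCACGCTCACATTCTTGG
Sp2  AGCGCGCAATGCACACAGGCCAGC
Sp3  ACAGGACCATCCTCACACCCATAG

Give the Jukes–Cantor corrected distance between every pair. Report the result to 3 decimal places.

d(Sp1,Sp2) = 0.824, d(Sp1,Sp3) = 0.708, d(Sp2,Sp3) = 0.961

Sp1–Sp2: 12/24 sites differ → p = 0.5, d = −0.75 ln(1 − 0.666667) = 0.823960 ≈ 0.824.
Sp1–Sp3: 11/24 sites differ → p ≈ 0.458333, d = −0.75 ln(1 − 0.611111) = 0.708346 ≈ 0.708.
Sp2–Sp3: 13/24 sites differ → p ≈ 0.541667, d = −0.75 ln(1 − 0.722223) = 0.960702 ≈ 0.961.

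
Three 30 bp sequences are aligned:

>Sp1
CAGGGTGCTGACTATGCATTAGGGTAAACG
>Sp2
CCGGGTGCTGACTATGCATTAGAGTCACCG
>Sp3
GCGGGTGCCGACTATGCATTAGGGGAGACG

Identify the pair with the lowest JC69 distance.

Sp1 and Sp2

Sp1–Sp2: 4/30 differ, p = 0.133, d = 0.147.
Sp1–Sp3: 5/30 differ, p = 0.167, d = 0.188.
Sp2–Sp3: 7/30 differ, p = 0.233, d = 0.280.
The smallest distance is between Sp1 and Sp2.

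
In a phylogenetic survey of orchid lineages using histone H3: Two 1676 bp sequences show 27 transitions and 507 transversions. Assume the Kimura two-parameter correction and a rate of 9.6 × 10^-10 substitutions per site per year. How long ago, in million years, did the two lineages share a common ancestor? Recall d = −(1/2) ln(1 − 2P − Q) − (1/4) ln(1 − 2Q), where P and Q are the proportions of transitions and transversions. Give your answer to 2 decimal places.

P = 27/1676 ≈ 0.01611 and Q = 507/1676 ≈ 0.302506.
Under the Kimura two-parameter model, d = −½ ln(1 − 2P − Q) − ¼ ln(1 − 2Q).
1 − 2P − Q = 0.665274, giving −½ ln(0.665274) = 0.203778.
1 − 2Q = 0.394988, giving −¼ ln(0.394988) = 0.232225.
d = 0.203778 + 0.232225 = 0.436003.
Under a molecular clock d = 2μt, so t = d/(2μ) = 0.436003 / (2 × 9.6 × 10^-10) = 227.08 million years.

227.08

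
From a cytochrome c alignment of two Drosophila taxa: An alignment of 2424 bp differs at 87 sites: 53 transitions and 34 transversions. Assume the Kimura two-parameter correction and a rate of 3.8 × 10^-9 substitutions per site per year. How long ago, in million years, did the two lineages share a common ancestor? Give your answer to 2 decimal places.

P = 53/2424 ≈ 0.021865 and Q = 34/2424 ≈ 0.014026.
Under the Kimura two-parameter model, d = −½ ln(1 − 2P − Q) − ¼ ln(1 − 2Q).
1 − 2P − Q = 0.942244, giving −½ ln(0.942244) = 0.029746.
1 − 2Q = 0.971948, giving −¼ ln(0.971948) = 0.007113.
d = 0.029746 + 0.007113 = 0.036859.
Under a molecular clock d = 2μt, so t = d/(2μ) = 0.036859 / (2 × 3.8 × 10^-9) = 4.85 million years.

4.85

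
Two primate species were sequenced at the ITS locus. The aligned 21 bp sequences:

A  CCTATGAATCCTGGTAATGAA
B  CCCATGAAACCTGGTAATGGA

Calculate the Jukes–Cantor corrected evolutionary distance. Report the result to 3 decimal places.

The sequences differ at 3 of 21 sites (3, 9, 20), so p = 3/21 ≈ 0.142857.
d = −(3/4) ln(1 − 4p/3) = −0.75 ln(1 − 0.190476) = −0.75 ln(0.809524)
  = −0.75 × (-0.211309) = 0.158482 substitutions/site.

0.158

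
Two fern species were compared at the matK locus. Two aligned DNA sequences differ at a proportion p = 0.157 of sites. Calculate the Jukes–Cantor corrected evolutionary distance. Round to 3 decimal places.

d = −(3/4) ln(1 − 4p/3) = −0.75 ln(1 − 0.209333) = −0.75 ln(0.790667)
  = −0.75 × (-0.234878) = 0.176159 substitutions/site.

0.176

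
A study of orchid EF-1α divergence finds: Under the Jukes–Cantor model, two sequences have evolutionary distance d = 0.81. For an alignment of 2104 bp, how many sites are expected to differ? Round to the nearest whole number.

1042

Invert JC69: p = (3/4)(1 − e^(−4d/3)) = 0.75 × (1 − e^(-1.08)) = 0.75 × (1 − 0.339596) = 0.495303.
Expected differing sites = pL ≈ 0.495303 × 2104 = 1042.117512 ≈ 1042.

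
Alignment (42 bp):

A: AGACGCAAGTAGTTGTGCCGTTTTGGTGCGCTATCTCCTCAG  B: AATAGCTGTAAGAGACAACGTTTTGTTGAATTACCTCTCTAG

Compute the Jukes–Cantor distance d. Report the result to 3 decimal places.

The sequences differ at 21 of 42 sites, so p = 21/42 = 0.5.
d = −(3/4) ln(1 − 4p/3) = −0.75 ln(1 − 0.666667) = −0.75 ln(0.333333)
  = −0.75 × (-1.098613) = 0.823960 substitutions/site.

0.824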